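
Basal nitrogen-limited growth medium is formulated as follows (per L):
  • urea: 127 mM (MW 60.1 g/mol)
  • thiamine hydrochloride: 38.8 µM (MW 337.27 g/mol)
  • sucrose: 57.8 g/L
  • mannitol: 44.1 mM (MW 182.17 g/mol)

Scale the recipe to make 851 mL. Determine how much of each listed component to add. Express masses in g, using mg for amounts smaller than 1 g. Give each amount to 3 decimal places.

Scale factor relative to 1 L: 0.851.
urea: 127 mmol/L × 60.1 g/mol × 0.851 L ÷ 1000 = 6.495 g
thiamine hydrochloride: 38.8 µmol/L × 337.27 g/mol × 0.851 L ÷ 1000 = 11.136 mg
sucrose: 57.8 g/L × 0.851 L = 49.188 g
mannitol: 44.1 mmol/L × 182.17 g/mol × 0.851 L ÷ 1000 = 6.837 g

urea 6.495 g; thiamine hydrochloride 11.136 mg; sucrose 49.188 g; mannitol 6.837 g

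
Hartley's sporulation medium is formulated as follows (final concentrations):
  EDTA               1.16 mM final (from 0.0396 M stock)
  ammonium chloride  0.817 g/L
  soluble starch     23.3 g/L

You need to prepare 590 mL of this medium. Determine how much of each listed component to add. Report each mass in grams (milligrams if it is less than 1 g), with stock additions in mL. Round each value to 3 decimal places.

EDTA 17.283 mL; ammonium chloride 482.030 mg; soluble starch 13.747 g

Working volume: 590 mL = 0.59 L.
EDTA: V = C2·V2/C1 = 1.16 mM × 590 mL ÷ 39.6 mM = 17.283 mL
ammonium chloride: 0.817 g/L × 0.59 L = 0.48203 g = 482.030 mg
soluble starch: 23.3 g/L × 0.59 L = 13.747 g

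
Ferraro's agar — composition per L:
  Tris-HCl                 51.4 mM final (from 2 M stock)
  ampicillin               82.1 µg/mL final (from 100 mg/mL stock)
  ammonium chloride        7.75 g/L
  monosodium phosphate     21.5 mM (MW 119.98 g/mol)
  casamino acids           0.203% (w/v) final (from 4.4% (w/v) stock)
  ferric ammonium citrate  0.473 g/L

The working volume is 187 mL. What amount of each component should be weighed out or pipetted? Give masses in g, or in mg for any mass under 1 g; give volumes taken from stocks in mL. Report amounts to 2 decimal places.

Tris-HCl 4.81 mL; ampicillin 0.15 mL; ammonium chloride 1.45 g; monosodium phosphate 482.38 mg; casamino acids 8.63 mL; ferric ammonium citrate 88.45 mg

Working volume: 187 mL = 0.187 L.
Tris-HCl: C1V1 = C2V2 → 51.4 mM × 187 mL ÷ 2000 mM = 4.81 mL
ampicillin: V = C2·V2/C1 = 82.1 µg/mL × 187 mL ÷ 100000 µg/mL = 0.15 mL
ammonium chloride: 7.75 g/L × 0.187 L = 1.45 g
monosodium phosphate: 21.5 mmol/L × 119.98 mg/mmol × 0.187 L = 482.38 mg
casamino acids: dilute stock: 0.203% ÷ 4.4% × 187 mL = 8.63 mL
ferric ammonium citrate: 0.473 g/L × 0.187 L = 0.088451 g = 88.45 mg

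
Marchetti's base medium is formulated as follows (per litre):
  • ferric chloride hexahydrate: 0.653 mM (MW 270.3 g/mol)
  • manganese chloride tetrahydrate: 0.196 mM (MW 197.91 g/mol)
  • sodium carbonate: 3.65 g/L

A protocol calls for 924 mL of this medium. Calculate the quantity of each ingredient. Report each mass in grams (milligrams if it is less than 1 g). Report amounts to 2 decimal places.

ferric chloride hexahydrate 163.09 mg; manganese chloride tetrahydrate 35.84 mg; sodium carbonate 3.37 g

Target volume = 924 mL = 0.924 L.
ferric chloride hexahydrate: 0.653 mmol/L × 270.3 mg/mmol × 0.924 L = 163.09 mg
manganese chloride tetrahydrate: 0.196 mmol/L × 197.91 mg/mmol × 0.924 L = 35.84 mg
sodium carbonate: 3.65 g/L × 0.924 L = 3.37 g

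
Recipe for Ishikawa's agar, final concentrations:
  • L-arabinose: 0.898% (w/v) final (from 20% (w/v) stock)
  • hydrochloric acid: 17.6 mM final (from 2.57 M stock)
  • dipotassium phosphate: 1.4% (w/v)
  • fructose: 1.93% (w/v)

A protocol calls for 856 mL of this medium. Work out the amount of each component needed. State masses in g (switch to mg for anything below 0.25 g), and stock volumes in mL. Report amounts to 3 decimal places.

L-arabinose 38.434 mL; hydrochloric acid 5.862 mL; dipotassium phosphate 11.984 g; fructose 16.521 g

Target volume = 856 mL = 0.856 L.
L-arabinose: C1V1 = C2V2 → 0.898% ÷ 20% × 856 mL = 38.434 mL
hydrochloric acid: C1V1 = C2V2 → 17.6 mM × 856 mL ÷ 2570 mM = 5.862 mL
dipotassium phosphate: 1.4% w/v = 14 g/L → 14 × 0.856 L = 11.984 g
fructose: 1.93 g per 100 mL × 856 mL ÷ 100 = 16.521 g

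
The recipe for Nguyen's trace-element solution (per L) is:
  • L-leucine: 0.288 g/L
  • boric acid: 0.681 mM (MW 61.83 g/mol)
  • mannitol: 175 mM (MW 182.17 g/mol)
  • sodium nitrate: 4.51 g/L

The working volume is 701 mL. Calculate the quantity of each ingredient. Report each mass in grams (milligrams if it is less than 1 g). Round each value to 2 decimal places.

L-leucine 201.89 mg; boric acid 29.52 mg; mannitol 22.35 g; sodium nitrate 3.16 g

Working volume: 701 mL = 0.701 L.
L-leucine: 0.288 g/L × 0.701 L = 0.201888 g = 201.89 mg
boric acid: 0.681 mmol/L × 61.83 mg/mmol × 0.701 L = 29.52 mg
mannitol: 175 mmol/L × 182.17 g/mol × 0.701 L ÷ 1000 = 22.35 g
sodium nitrate: 4.51 g/L × 0.701 L = 3.16 g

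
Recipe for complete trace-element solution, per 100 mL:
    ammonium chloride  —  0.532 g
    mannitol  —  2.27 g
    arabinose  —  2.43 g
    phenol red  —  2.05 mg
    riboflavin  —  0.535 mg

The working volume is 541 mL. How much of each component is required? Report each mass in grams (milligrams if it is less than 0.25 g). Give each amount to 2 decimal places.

ammonium chloride 2.88 g; mannitol 12.28 g; arabinose 13.15 g; phenol red 11.09 mg; riboflavin 2.89 mg

Scale factor = 541 mL / 100 mL = 5.41.
ammonium chloride: 0.532 g × (541 mL / 100 mL) = 2.88 g
mannitol: 2.27 g × (541 mL / 100 mL) = 12.28 g
arabinose: 2.43 g × (541 mL / 100 mL) = 13.15 g
phenol red: 2.05 mg × (541 mL / 100 mL) = 11.09 mg
riboflavin: 0.535 mg × (541 mL / 100 mL) = 2.89 mg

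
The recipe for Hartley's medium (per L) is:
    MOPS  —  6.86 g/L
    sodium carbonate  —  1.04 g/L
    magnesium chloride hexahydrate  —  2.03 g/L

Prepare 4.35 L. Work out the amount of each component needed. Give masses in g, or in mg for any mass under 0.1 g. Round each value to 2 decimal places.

MOPS 29.84 g; sodium carbonate 4.52 g; magnesium chloride hexahydrate 8.83 g

Working volume: 4.35 L.
MOPS: 6.86 g/L × 4.35 L = 29.84 g
sodium carbonate: 1.04 g/L × 4.35 L = 4.52 g
magnesium chloride hexahydrate: 2.03 g/L × 4.35 L = 8.83 g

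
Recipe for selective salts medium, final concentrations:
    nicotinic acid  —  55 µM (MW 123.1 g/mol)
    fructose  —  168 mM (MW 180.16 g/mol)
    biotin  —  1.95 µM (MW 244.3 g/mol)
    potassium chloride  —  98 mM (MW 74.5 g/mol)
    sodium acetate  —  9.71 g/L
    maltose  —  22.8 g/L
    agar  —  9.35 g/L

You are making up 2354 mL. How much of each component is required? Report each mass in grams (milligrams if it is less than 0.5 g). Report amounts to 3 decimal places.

nicotinic acid 15.938 mg; fructose 71.248 g; biotin 1.121 mg; potassium chloride 17.187 g; sodium acetate 22.857 g; maltose 53.671 g; agar 22.010 g

Scale factor relative to 1 L: 2.354.
nicotinic acid: 55 µmol/L × 123.1 g/mol × 2.354 L ÷ 1000 = 15.938 mg
fructose: 168 mmol/L × 180.16 g/mol × 2.354 L ÷ 1000 = 71.248 g
biotin: 1.95 µmol/L × 244.3 g/mol × 2.354 L ÷ 1000 = 1.121 mg
potassium chloride: 98 mmol/L × 74.5 g/mol × 2.354 L ÷ 1000 = 17.187 g
sodium acetate: 9.71 g/L × 2.354 L = 22.857 g
maltose: 22.8 g/L × 2.354 L = 53.671 g
agar: 9.35 g/L × 2.354 L = 22.010 g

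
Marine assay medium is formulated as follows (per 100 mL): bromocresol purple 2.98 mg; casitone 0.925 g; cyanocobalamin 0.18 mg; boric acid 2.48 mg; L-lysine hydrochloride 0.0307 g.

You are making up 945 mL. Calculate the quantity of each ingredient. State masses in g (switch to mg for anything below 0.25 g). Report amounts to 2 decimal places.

Scale factor = 945 mL / 100 mL = 9.45.
bromocresol purple: 2.98 mg × (945 mL / 100 mL) = 28.16 mg
casitone: 0.925 g × (945 mL / 100 mL) = 8.74 g
cyanocobalamin: 0.18 mg × (945 mL / 100 mL) = 1.70 mg
boric acid: 2.48 mg × (945 mL / 100 mL) = 23.44 mg
L-lysine hydrochloride: 0.0307 g × (945 mL / 100 mL) = 0.29 g

bromocresol purple 28.16 mg; casitone 8.74 g; cyanocobalamin 1.70 mg; boric acid 23.44 mg; L-lysine hydrochloride 0.29 g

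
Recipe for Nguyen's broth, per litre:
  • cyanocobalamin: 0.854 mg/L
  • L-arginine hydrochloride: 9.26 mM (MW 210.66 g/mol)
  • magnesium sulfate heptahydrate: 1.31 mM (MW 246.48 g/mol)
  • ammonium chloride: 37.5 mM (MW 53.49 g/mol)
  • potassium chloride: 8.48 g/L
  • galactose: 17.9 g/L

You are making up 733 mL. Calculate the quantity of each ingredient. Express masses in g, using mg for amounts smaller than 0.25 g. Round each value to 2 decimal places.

cyanocobalamin 0.63 mg; L-arginine hydrochloride 1.43 g; magnesium sulfate heptahydrate 236.68 mg; ammonium chloride 1.47 g; potassium chloride 6.22 g; galactose 13.12 g

Working volume: 733 mL = 0.733 L.
cyanocobalamin: 0.854 mg/L × 0.733 L = 0.63 mg
L-arginine hydrochloride: 9.26 mmol/L × 210.66 g/mol × 0.733 L ÷ 1000 = 1.43 g
magnesium sulfate heptahydrate: 1.31 mmol/L × 246.48 mg/mmol × 0.733 L = 236.68 mg
ammonium chloride: 37.5 mmol/L × 53.49 g/mol × 0.733 L ÷ 1000 = 1.47 g
potassium chloride: 8.48 g/L × 0.733 L = 6.22 g
galactose: 17.9 g/L × 0.733 L = 13.12 g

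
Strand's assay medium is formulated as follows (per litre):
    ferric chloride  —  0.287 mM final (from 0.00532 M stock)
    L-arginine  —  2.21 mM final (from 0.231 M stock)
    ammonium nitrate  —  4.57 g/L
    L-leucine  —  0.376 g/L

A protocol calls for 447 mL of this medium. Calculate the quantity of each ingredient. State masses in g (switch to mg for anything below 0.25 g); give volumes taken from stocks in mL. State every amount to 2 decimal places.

ferric chloride 24.11 mL; L-arginine 4.28 mL; ammonium nitrate 2.04 g; L-leucine 168.07 mg

Working volume: 447 mL = 0.447 L.
ferric chloride: dilute stock: 0.287 mM × 447 mL ÷ 5.32 mM = 24.11 mL
L-arginine: C1V1 = C2V2 → 2.21 mM × 447 mL ÷ 231 mM = 4.28 mL
ammonium nitrate: 4.57 g/L × 0.447 L = 2.04 g
L-leucine: 0.376 g/L × 0.447 L = 0.168072 g = 168.07 mg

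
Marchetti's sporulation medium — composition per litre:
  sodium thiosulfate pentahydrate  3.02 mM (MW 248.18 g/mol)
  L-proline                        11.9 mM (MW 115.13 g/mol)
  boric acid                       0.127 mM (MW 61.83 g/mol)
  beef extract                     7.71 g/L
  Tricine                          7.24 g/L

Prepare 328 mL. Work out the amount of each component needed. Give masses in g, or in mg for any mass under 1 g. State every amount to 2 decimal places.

Target volume = 328 mL = 0.328 L.
sodium thiosulfate pentahydrate: 3.02 mmol/L × 248.18 mg/mmol × 0.328 L = 245.84 mg
L-proline: 11.9 mmol/L × 115.13 mg/mmol × 0.328 L = 449.38 mg
boric acid: 0.127 mmol/L × 61.83 mg/mmol × 0.328 L = 2.58 mg
beef extract: 7.71 g/L × 0.328 L = 2.53 g
Tricine: 7.24 g/L × 0.328 L = 2.37 g

sodium thiosulfate pentahydrate 245.84 mg; L-proline 449.38 mg; boric acid 2.58 mg; beef extract 2.53 g; Tricine 2.37 g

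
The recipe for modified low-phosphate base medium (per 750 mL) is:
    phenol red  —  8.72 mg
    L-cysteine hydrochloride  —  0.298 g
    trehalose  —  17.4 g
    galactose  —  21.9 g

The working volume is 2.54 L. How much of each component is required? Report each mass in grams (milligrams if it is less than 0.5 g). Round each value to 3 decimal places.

phenol red 29.532 mg; L-cysteine hydrochloride 1.009 g; trehalose 58.928 g; galactose 74.168 g

Scale factor = 2540 mL / 750 mL = 3.38667.
phenol red: 8.72 mg × (2540 mL / 750 mL) = 29.532 mg
L-cysteine hydrochloride: 0.298 g × (2540 mL / 750 mL) = 1.009 g
trehalose: 17.4 g × (2540 mL / 750 mL) = 58.928 g
galactose: 21.9 g × (2540 mL / 750 mL) = 74.168 g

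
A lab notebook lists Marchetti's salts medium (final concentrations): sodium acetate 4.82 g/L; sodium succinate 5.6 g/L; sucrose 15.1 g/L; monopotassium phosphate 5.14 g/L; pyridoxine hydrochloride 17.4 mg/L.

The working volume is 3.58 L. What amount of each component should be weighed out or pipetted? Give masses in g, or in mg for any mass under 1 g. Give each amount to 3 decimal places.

Working volume: 3.58 L.
sodium acetate: 4.82 g/L × 3.58 L = 17.256 g
sodium succinate: 5.6 g/L × 3.58 L = 20.048 g
sucrose: 15.1 g/L × 3.58 L = 54.058 g
monopotassium phosphate: 5.14 g/L × 3.58 L = 18.401 g
pyridoxine hydrochloride: 17.4 mg/L × 3.58 L = 62.292 mg

sodium acetate 17.256 g; sodium succinate 20.048 g; sucrose 54.058 g; monopotassium phosphate 18.401 g; pyridoxine hydrochloride 62.292 mg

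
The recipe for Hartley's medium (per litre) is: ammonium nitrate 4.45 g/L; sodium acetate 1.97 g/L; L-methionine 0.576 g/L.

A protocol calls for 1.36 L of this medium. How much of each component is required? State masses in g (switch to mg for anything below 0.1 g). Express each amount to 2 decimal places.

Working volume: 1.36 L.
ammonium nitrate: 4.45 g/L × 1.36 L = 6.05 g
sodium acetate: 1.97 g/L × 1.36 L = 2.68 g
L-methionine: 0.576 g/L × 1.36 L = 0.78 g

ammonium nitrate 6.05 g; sodium acetate 2.68 g; L-methionine 0.78 g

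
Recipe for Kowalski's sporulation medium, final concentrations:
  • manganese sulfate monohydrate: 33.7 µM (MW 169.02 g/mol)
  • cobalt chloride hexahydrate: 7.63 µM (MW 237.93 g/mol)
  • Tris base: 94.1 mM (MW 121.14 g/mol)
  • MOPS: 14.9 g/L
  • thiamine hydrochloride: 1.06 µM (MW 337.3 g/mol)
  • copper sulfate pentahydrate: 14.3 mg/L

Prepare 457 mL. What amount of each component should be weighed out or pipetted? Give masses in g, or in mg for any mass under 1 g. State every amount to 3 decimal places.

manganese sulfate monohydrate 2.603 mg; cobalt chloride hexahydrate 0.830 mg; Tris base 5.209 g; MOPS 6.809 g; thiamine hydrochloride 0.163 mg; copper sulfate pentahydrate 6.535 mg

Working volume: 457 mL = 0.457 L.
manganese sulfate monohydrate: 33.7 µmol/L × 169.02 g/mol × 0.457 L ÷ 1000 = 2.603 mg
cobalt chloride hexahydrate: 7.63 µmol/L × 237.93 g/mol × 0.457 L ÷ 1000 = 0.830 mg
Tris base: 94.1 mmol/L × 121.14 g/mol × 0.457 L ÷ 1000 = 5.209 g
MOPS: 14.9 g/L × 0.457 L = 6.809 g
thiamine hydrochloride: 1.06 µmol/L × 337.3 g/mol × 0.457 L ÷ 1000 = 0.163 mg
copper sulfate pentahydrate: 14.3 mg/L × 0.457 L = 6.535 mg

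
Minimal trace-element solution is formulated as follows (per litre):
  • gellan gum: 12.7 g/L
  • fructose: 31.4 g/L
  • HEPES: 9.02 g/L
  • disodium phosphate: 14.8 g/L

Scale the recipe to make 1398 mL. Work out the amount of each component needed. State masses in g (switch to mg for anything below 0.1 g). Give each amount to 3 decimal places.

gellan gum 17.755 g; fructose 43.897 g; HEPES 12.610 g; disodium phosphate 20.690 g

Working volume: 1398 mL = 1.398 L.
gellan gum: 12.7 g/L × 1.398 L = 17.755 g
fructose: 31.4 g/L × 1.398 L = 43.897 g
HEPES: 9.02 g/L × 1.398 L = 12.610 g
disodium phosphate: 14.8 g/L × 1.398 L = 20.690 g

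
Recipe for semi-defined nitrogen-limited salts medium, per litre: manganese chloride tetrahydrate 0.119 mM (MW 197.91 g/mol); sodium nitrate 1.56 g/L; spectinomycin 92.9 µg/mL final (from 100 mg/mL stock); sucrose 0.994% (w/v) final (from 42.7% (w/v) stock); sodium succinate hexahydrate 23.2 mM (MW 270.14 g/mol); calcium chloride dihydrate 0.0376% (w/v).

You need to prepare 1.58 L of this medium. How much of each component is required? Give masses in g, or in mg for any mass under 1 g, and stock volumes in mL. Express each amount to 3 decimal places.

Scale factor relative to 1 L: 1.58.
manganese chloride tetrahydrate: 0.119 mmol/L × 197.91 mg/mmol × 1.58 L = 37.211 mg
sodium nitrate: 1.56 g/L × 1.58 L = 2.465 g
spectinomycin: C1V1 = C2V2 → 92.9 µg/mL × 1580 mL ÷ 100000 µg/mL = 1.468 mL
sucrose: V = C2·V2/C1 = 0.994% ÷ 42.7% × 1580 mL = 36.780 mL
sodium succinate hexahydrate: 23.2 mmol/L × 270.14 g/mol × 1.58 L ÷ 1000 = 9.902 g
calcium chloride dihydrate: 0.0376% w/v = 0.376 g/L → 0.376 × 1.58 L = 0.59408 g = 594.080 mg

manganese chloride tetrahydrate 37.211 mg; sodium nitrate 2.465 g; spectinomycin 1.468 mL; sucrose 36.780 mL; sodium succinate hexahydrate 9.902 g; calcium chloride dihydrate 594.080 mg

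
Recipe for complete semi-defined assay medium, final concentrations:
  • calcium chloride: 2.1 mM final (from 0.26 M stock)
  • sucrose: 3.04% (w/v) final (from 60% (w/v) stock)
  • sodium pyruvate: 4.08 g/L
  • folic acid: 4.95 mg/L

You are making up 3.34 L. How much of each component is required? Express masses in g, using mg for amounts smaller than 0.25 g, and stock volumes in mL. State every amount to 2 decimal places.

Scale factor relative to 1 L: 3.34.
calcium chloride: dilute stock: 2.1 mM × 3340 mL ÷ 260 mM = 26.98 mL
sucrose: C1V1 = C2V2 → 3.04% ÷ 60% × 3340 mL = 169.23 mL
sodium pyruvate: 4.08 g/L × 3.34 L = 13.63 g
folic acid: 4.95 mg/L × 3.34 L = 16.53 mg

calcium chloride 26.98 mL; sucrose 169.23 mL; sodium pyruvate 13.63 g; folic acid 16.53 mg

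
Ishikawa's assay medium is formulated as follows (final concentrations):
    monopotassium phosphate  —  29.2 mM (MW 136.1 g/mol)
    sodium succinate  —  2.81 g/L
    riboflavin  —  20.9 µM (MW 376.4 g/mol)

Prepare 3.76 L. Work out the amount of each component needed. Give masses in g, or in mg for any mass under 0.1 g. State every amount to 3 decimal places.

Scale factor relative to 1 L: 3.76.
monopotassium phosphate: 29.2 mmol/L × 136.1 g/mol × 3.76 L ÷ 1000 = 14.943 g
sodium succinate: 2.81 g/L × 3.76 L = 10.566 g
riboflavin: 20.9 µmol/L × 376.4 g/mol × 3.76 L ÷ 1000 = 29.579 mg

monopotassium phosphate 14.943 g; sodium succinate 10.566 g; riboflavin 29.579 mg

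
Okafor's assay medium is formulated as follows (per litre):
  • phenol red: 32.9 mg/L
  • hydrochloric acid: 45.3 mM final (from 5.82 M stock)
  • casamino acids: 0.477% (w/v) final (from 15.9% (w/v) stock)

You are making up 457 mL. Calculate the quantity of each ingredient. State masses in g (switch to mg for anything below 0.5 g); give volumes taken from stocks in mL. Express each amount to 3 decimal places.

phenol red 15.035 mg; hydrochloric acid 3.557 mL; casamino acids 13.710 mL

Working volume: 457 mL = 0.457 L.
phenol red: 32.9 mg/L × 0.457 L = 15.035 mg
hydrochloric acid: V = C2·V2/C1 = 45.3 mM × 457 mL ÷ 5820 mM = 3.557 mL
casamino acids: V = C2·V2/C1 = 0.477% ÷ 15.9% × 457 mL = 13.710 mL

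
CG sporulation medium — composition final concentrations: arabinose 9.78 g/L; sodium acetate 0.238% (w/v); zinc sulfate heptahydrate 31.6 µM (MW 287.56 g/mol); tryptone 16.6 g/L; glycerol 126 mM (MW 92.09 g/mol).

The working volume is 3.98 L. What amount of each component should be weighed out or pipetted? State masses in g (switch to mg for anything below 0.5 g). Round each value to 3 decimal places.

Scale factor relative to 1 L: 3.98.
arabinose: 9.78 g/L × 3.98 L = 38.924 g
sodium acetate: 0.238% w/v = 2.38 g/L → 2.38 × 3.98 L = 9.472 g
zinc sulfate heptahydrate: 31.6 µmol/L × 287.56 g/mol × 3.98 L ÷ 1000 = 36.166 mg
tryptone: 16.6 g/L × 3.98 L = 66.068 g
glycerol: 126 mmol/L × 92.09 g/mol × 3.98 L ÷ 1000 = 46.181 g

arabinose 38.924 g; sodium acetate 9.472 g; zinc sulfate heptahydrate 36.166 mg; tryptone 66.068 g; glycerol 46.181 g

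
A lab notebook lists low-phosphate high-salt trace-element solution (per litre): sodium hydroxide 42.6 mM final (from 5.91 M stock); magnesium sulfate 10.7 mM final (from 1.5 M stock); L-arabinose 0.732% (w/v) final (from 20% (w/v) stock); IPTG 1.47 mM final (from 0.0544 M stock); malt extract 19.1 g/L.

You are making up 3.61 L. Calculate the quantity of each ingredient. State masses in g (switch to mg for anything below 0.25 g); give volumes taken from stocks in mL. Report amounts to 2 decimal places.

Scale factor relative to 1 L: 3.61.
sodium hydroxide: C1V1 = C2V2 → 42.6 mM × 3610 mL ÷ 5910 mM = 26.02 mL
magnesium sulfate: V = C2·V2/C1 = 10.7 mM × 3610 mL ÷ 1500 mM = 25.75 mL
L-arabinose: C1V1 = C2V2 → 0.732% ÷ 20% × 3610 mL = 132.13 mL
IPTG: V = C2·V2/C1 = 1.47 mM × 3610 mL ÷ 54.4 mM = 97.55 mL
malt extract: 19.1 g/L × 3.61 L = 68.95 g

sodium hydroxide 26.02 mL; magnesium sulfate 25.75 mL; L-arabinose 132.13 mL; IPTG 97.55 mL; malt extract 68.95 g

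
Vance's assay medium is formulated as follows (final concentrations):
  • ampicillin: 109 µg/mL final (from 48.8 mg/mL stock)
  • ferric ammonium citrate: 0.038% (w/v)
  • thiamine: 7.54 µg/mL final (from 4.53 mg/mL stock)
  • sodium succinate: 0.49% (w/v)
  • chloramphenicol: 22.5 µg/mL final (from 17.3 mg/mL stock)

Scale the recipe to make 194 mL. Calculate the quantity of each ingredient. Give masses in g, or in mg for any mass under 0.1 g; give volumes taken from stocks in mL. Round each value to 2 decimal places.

Target volume = 194 mL = 0.194 L.
ampicillin: dilute stock: 109 µg/mL × 194 mL ÷ 48800 µg/mL = 0.43 mL
ferric ammonium citrate: 0.038% w/v = 0.38 g/L → 0.38 × 0.194 L = 0.07372 g = 73.72 mg
thiamine: V = C2·V2/C1 = 7.54 µg/mL × 194 mL ÷ 4530 µg/mL = 0.32 mL
sodium succinate: 0.49% w/v = 4.9 g/L → 4.9 × 0.194 L = 0.95 g
chloramphenicol: V = C2·V2/C1 = 22.5 µg/mL × 194 mL ÷ 17300 µg/mL = 0.25 mL

ampicillin 0.43 mL; ferric ammonium citrate 73.72 mg; thiamine 0.32 mL; sodium succinate 0.95 g; chloramphenicol 0.25 mL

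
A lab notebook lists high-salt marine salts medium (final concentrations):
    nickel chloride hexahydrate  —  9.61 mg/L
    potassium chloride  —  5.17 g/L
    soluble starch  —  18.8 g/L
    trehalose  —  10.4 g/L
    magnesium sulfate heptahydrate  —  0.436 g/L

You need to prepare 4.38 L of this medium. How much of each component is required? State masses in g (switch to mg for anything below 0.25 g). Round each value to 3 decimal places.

nickel chloride hexahydrate 42.092 mg; potassium chloride 22.645 g; soluble starch 82.344 g; trehalose 45.552 g; magnesium sulfate heptahydrate 1.910 g

Scale factor relative to 1 L: 4.38.
nickel chloride hexahydrate: 9.61 mg/L × 4.38 L = 42.092 mg
potassium chloride: 5.17 g/L × 4.38 L = 22.645 g
soluble starch: 18.8 g/L × 4.38 L = 82.344 g
trehalose: 10.4 g/L × 4.38 L = 45.552 g
magnesium sulfate heptahydrate: 0.436 g/L × 4.38 L = 1.910 g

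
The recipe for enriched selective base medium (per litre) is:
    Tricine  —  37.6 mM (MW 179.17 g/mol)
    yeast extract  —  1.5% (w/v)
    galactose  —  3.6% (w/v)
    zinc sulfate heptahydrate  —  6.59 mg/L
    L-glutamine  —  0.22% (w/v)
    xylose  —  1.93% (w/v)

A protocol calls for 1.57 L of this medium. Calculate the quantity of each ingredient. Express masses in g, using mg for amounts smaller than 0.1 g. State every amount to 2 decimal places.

Tricine 10.58 g; yeast extract 23.55 g; galactose 56.52 g; zinc sulfate heptahydrate 10.35 mg; L-glutamine 3.45 g; xylose 30.30 g

Working volume: 1.57 L.
Tricine: 37.6 mmol/L × 179.17 g/mol × 1.57 L ÷ 1000 = 10.58 g
yeast extract: 1.5 g per 100 mL × 1570 mL ÷ 100 = 23.55 g
galactose: 3.6 g per 100 mL × 1570 mL ÷ 100 = 56.52 g
zinc sulfate heptahydrate: 6.59 mg/L × 1.57 L = 10.35 mg
L-glutamine: 0.22% w/v = 2.2 g/L → 2.2 × 1.57 L = 3.45 g
xylose: 1.93 g per 100 mL × 1570 mL ÷ 100 = 30.30 g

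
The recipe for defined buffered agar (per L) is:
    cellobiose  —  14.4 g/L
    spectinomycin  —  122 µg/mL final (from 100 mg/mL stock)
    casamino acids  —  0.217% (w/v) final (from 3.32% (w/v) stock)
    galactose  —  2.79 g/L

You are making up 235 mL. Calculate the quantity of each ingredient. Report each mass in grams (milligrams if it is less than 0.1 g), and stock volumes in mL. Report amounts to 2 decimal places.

cellobiose 3.38 g; spectinomycin 0.29 mL; casamino acids 15.36 mL; galactose 0.66 g

Scale factor relative to 1 L: 0.235.
cellobiose: 14.4 g/L × 0.235 L = 3.38 g
spectinomycin: dilute stock: 122 µg/mL × 235 mL ÷ 100000 µg/mL = 0.29 mL
casamino acids: C1V1 = C2V2 → 0.217% ÷ 3.32% × 235 mL = 15.36 mL
galactose: 2.79 g/L × 0.235 L = 0.66 g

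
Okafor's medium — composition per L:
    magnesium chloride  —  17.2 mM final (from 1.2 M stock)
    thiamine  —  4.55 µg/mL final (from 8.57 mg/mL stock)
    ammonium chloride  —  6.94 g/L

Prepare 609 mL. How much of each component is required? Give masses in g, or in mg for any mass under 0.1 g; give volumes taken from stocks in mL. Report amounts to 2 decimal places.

Target volume = 609 mL = 0.609 L.
magnesium chloride: V = C2·V2/C1 = 17.2 mM × 609 mL ÷ 1200 mM = 8.73 mL
thiamine: C1V1 = C2V2 → 4.55 µg/mL × 609 mL ÷ 8570 µg/mL = 0.32 mL
ammonium chloride: 6.94 g/L × 0.609 L = 4.23 g

magnesium chloride 8.73 mL; thiamine 0.32 mL; ammonium chloride 4.23 g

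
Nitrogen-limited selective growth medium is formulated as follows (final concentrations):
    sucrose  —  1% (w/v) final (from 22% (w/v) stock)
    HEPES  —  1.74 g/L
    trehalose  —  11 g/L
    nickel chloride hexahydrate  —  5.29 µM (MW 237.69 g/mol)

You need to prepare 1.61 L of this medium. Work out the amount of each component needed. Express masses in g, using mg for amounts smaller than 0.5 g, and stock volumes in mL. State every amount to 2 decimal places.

Scale factor relative to 1 L: 1.61.
sucrose: V = C2·V2/C1 = 1% ÷ 22% × 1610 mL = 73.18 mL
HEPES: 1.74 g/L × 1.61 L = 2.80 g
trehalose: 11 g/L × 1.61 L = 17.71 g
nickel chloride hexahydrate: 5.29 µmol/L × 237.69 g/mol × 1.61 L ÷ 1000 = 2.02 mg

sucrose 73.18 mL; HEPES 2.80 g; trehalose 17.71 g; nickel chloride hexahydrate 2.02 mg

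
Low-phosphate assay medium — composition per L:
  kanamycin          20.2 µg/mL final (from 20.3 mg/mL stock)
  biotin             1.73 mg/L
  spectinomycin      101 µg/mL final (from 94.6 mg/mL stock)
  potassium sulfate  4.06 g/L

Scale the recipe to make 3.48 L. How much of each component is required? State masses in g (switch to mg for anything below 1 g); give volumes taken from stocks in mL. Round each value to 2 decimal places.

kanamycin 3.46 mL; biotin 6.02 mg; spectinomycin 3.72 mL; potassium sulfate 14.13 g

Working volume: 3.48 L.
kanamycin: dilute stock: 20.2 µg/mL × 3480 mL ÷ 20300 µg/mL = 3.46 mL
biotin: 1.73 mg/L × 3.48 L = 6.02 mg
spectinomycin: C1V1 = C2V2 → 101 µg/mL × 3480 mL ÷ 94600 µg/mL = 3.72 mL
potassium sulfate: 4.06 g/L × 3.48 L = 14.13 g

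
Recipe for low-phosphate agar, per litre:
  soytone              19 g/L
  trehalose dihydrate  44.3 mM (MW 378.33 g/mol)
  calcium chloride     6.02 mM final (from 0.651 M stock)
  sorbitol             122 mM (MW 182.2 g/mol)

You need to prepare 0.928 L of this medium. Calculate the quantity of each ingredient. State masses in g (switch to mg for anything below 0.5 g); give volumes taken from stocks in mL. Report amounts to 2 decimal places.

Working volume: 0.928 L.
soytone: 19 g/L × 0.928 L = 17.63 g
trehalose dihydrate: 44.3 mmol/L × 378.33 g/mol × 0.928 L ÷ 1000 = 15.55 g
calcium chloride: C1V1 = C2V2 → 6.02 mM × 928 mL ÷ 651 mM = 8.58 mL
sorbitol: 122 mmol/L × 182.2 g/mol × 0.928 L ÷ 1000 = 20.63 g

soytone 17.63 g; trehalose dihydrate 15.55 g; calcium chloride 8.58 mL; sorbitol 20.63 g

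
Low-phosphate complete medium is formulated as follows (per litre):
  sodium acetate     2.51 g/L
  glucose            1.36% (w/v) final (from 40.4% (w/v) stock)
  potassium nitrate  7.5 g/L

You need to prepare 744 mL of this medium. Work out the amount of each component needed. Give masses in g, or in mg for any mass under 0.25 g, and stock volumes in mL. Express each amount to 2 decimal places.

Working volume: 744 mL = 0.744 L.
sodium acetate: 2.51 g/L × 0.744 L = 1.87 g
glucose: C1V1 = C2V2 → 1.36% ÷ 40.4% × 744 mL = 25.05 mL
potassium nitrate: 7.5 g/L × 0.744 L = 5.58 g

sodium acetate 1.87 g; glucose 25.05 mL; potassium nitrate 5.58 g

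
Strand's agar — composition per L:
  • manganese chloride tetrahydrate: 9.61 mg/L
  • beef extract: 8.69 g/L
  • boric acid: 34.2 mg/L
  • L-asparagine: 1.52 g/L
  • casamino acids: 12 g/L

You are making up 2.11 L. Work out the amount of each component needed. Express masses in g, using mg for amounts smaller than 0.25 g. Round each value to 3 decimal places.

manganese chloride tetrahydrate 20.277 mg; beef extract 18.336 g; boric acid 72.162 mg; L-asparagine 3.207 g; casamino acids 25.320 g

Scale factor relative to 1 L: 2.11.
manganese chloride tetrahydrate: 9.61 mg/L × 2.11 L = 20.277 mg
beef extract: 8.69 g/L × 2.11 L = 18.336 g
boric acid: 34.2 mg/L × 2.11 L = 72.162 mg
L-asparagine: 1.52 g/L × 2.11 L = 3.207 g
casamino acids: 12 g/L × 2.11 L = 25.320 g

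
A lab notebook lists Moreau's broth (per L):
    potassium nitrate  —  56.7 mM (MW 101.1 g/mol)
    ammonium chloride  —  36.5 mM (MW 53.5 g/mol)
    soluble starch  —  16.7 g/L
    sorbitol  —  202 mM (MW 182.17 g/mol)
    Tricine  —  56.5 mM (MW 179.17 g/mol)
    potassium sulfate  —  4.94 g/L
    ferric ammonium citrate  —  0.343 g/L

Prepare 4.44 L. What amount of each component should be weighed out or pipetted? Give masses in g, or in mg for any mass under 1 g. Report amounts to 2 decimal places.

Scale factor relative to 1 L: 4.44.
potassium nitrate: 56.7 mmol/L × 101.1 g/mol × 4.44 L ÷ 1000 = 25.45 g
ammonium chloride: 36.5 mmol/L × 53.5 g/mol × 4.44 L ÷ 1000 = 8.67 g
soluble starch: 16.7 g/L × 4.44 L = 74.15 g
sorbitol: 202 mmol/L × 182.17 g/mol × 4.44 L ÷ 1000 = 163.38 g
Tricine: 56.5 mmol/L × 179.17 g/mol × 4.44 L ÷ 1000 = 44.95 g
potassium sulfate: 4.94 g/L × 4.44 L = 21.93 g
ferric ammonium citrate: 0.343 g/L × 4.44 L = 1.52 g

potassium nitrate 25.45 g; ammonium chloride 8.67 g; soluble starch 74.15 g; sorbitol 163.38 g; Tricine 44.95 g; potassium sulfate 21.93 g; ferric ammonium citrate 1.52 g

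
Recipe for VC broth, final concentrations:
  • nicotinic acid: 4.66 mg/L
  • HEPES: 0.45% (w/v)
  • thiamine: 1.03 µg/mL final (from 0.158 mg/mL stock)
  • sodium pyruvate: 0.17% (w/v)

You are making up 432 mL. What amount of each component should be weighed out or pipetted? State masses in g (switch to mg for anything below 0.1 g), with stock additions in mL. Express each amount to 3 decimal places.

Working volume: 432 mL = 0.432 L.
nicotinic acid: 4.66 mg/L × 0.432 L = 2.013 mg
HEPES: 0.45% w/v = 4.5 g/L → 4.5 × 0.432 L = 1.944 g
thiamine: V = C2·V2/C1 = 1.03 µg/mL × 432 mL ÷ 158 µg/mL = 2.816 mL
sodium pyruvate: 0.17 g per 100 mL × 432 mL ÷ 100 = 0.734 g

nicotinic acid 2.013 mg; HEPES 1.944 g; thiamine 2.816 mL; sodium pyruvate 0.734 g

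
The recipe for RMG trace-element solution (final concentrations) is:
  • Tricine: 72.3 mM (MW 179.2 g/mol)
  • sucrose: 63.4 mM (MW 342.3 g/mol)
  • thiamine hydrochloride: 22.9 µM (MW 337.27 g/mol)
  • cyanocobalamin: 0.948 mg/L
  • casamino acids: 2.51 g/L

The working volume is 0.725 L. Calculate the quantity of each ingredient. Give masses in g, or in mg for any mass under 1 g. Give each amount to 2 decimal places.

Scale factor relative to 1 L: 0.725.
Tricine: 72.3 mmol/L × 179.2 g/mol × 0.725 L ÷ 1000 = 9.39 g
sucrose: 63.4 mmol/L × 342.3 g/mol × 0.725 L ÷ 1000 = 15.73 g
thiamine hydrochloride: 22.9 µmol/L × 337.27 g/mol × 0.725 L ÷ 1000 = 5.60 mg
cyanocobalamin: 0.948 mg/L × 0.725 L = 0.69 mg
casamino acids: 2.51 g/L × 0.725 L = 1.82 g

Tricine 9.39 g; sucrose 15.73 g; thiamine hydrochloride 5.60 mg; cyanocobalamin 0.69 mg; casamino acids 1.82 g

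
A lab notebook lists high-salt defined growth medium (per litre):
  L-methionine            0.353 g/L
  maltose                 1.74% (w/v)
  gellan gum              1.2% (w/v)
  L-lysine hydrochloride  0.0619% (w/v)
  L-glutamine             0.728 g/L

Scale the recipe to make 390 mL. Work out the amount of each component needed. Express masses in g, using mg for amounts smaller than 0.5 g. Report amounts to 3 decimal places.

Scale factor relative to 1 L: 0.39.
L-methionine: 0.353 g/L × 0.39 L = 0.13767 g = 137.670 mg
maltose: 1.74 g per 100 mL × 390 mL ÷ 100 = 6.786 g
gellan gum: 1.2 g per 100 mL × 390 mL ÷ 100 = 4.680 g
L-lysine hydrochloride: 0.0619 g per 100 mL × 390 mL ÷ 100 = 0.24141 g = 241.410 mg
L-glutamine: 0.728 g/L × 0.39 L = 0.28392 g = 283.920 mg

L-methionine 137.670 mg; maltose 6.786 g; gellan gum 4.680 g; L-lysine hydrochloride 241.410 mg; L-glutamine 283.920 mg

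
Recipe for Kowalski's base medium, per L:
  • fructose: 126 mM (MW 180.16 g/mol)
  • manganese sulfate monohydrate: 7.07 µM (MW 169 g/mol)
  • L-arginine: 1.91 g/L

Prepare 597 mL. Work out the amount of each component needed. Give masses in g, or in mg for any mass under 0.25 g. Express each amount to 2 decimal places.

fructose 13.55 g; manganese sulfate monohydrate 0.71 mg; L-arginine 1.14 g

Target volume = 597 mL = 0.597 L.
fructose: 126 mmol/L × 180.16 g/mol × 0.597 L ÷ 1000 = 13.55 g
manganese sulfate monohydrate: 7.07 µmol/L × 169 g/mol × 0.597 L ÷ 1000 = 0.71 mg
L-arginine: 1.91 g/L × 0.597 L = 1.14 g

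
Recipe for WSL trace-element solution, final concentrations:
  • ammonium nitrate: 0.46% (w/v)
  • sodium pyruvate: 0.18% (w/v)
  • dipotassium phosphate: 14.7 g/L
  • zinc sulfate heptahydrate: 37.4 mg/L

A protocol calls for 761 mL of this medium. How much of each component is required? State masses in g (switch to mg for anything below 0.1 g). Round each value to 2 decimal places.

ammonium nitrate 3.50 g; sodium pyruvate 1.37 g; dipotassium phosphate 11.19 g; zinc sulfate heptahydrate 28.46 mg

Working volume: 761 mL = 0.761 L.
ammonium nitrate: 0.46% w/v = 4.6 g/L → 4.6 × 0.761 L = 3.50 g
sodium pyruvate: 0.18% w/v = 1.8 g/L → 1.8 × 0.761 L = 1.37 g
dipotassium phosphate: 14.7 g/L × 0.761 L = 11.19 g
zinc sulfate heptahydrate: 37.4 mg/L × 0.761 L = 28.46 mg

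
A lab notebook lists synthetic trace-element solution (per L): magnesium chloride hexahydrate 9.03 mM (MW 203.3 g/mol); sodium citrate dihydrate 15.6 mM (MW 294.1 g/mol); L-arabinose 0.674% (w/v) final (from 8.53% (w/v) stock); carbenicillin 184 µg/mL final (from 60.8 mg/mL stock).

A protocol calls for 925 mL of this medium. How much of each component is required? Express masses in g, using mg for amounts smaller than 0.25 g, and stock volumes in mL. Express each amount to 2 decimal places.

magnesium chloride hexahydrate 1.70 g; sodium citrate dihydrate 4.24 g; L-arabinose 73.09 mL; carbenicillin 2.80 mL

Scale factor relative to 1 L: 0.925.
magnesium chloride hexahydrate: 9.03 mmol/L × 203.3 g/mol × 0.925 L ÷ 1000 = 1.70 g
sodium citrate dihydrate: 15.6 mmol/L × 294.1 g/mol × 0.925 L ÷ 1000 = 4.24 g
L-arabinose: C1V1 = C2V2 → 0.674% ÷ 8.53% × 925 mL = 73.09 mL
carbenicillin: dilute stock: 184 µg/mL × 925 mL ÷ 60800 µg/mL = 2.80 mL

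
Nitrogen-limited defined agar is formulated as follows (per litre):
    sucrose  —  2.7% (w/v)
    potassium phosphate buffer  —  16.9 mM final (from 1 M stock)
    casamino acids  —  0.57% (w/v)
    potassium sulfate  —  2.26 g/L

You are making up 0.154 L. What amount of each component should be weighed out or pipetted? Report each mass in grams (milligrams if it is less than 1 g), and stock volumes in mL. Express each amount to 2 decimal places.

Working volume: 0.154 L.
sucrose: 2.7 g per 100 mL × 154 mL ÷ 100 = 4.16 g
potassium phosphate buffer: C1V1 = C2V2 → 16.9 mM × 154 mL ÷ 1000 mM = 2.60 mL
casamino acids: 0.57 g per 100 mL × 154 mL ÷ 100 = 0.8778 g = 877.80 mg
potassium sulfate: 2.26 g/L × 0.154 L = 0.34804 g = 348.04 mg

sucrose 4.16 g; potassium phosphate buffer 2.60 mL; casamino acids 877.80 mg; potassium sulfate 348.04 mg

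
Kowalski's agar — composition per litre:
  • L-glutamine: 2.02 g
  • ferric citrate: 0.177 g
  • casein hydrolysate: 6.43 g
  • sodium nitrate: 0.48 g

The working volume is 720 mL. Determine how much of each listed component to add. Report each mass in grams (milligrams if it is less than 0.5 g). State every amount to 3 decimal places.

Scale factor = 720 mL / 1000 mL = 0.72.
L-glutamine: 2.02 g × (720 mL / 1000 mL) = 1.454 g
ferric citrate: 0.177 g × (720 mL / 1000 mL) = 0.12744 g = 127.440 mg
casein hydrolysate: 6.43 g × (720 mL / 1000 mL) = 4.630 g
sodium nitrate: 0.48 g × (720 mL / 1000 mL) = 0.3456 g = 345.600 mg

L-glutamine 1.454 g; ferric citrate 127.440 mg; casein hydrolysate 4.630 g; sodium nitrate 345.600 mg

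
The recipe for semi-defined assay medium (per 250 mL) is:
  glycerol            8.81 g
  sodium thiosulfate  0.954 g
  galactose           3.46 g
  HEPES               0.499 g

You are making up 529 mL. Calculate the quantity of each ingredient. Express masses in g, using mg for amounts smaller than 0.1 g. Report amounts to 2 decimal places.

Ratio of target to recipe volume: 529 / 250 = 2.116.
glycerol: 8.81 g × (529 mL / 250 mL) = 18.64 g
sodium thiosulfate: 0.954 g × (529 mL / 250 mL) = 2.02 g
galactose: 3.46 g × (529 mL / 250 mL) = 7.32 g
HEPES: 0.499 g × (529 mL / 250 mL) = 1.06 g

glycerol 18.64 g; sodium thiosulfate 2.02 g; galactose 7.32 g; HEPES 1.06 g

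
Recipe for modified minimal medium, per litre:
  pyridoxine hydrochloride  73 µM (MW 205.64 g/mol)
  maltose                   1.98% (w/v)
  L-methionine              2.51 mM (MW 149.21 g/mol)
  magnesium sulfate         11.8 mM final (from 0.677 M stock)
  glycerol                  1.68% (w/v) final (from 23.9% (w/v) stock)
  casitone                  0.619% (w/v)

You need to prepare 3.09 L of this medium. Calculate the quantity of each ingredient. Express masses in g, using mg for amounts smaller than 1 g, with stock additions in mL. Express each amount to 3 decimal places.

Scale factor relative to 1 L: 3.09.
pyridoxine hydrochloride: 73 µmol/L × 205.64 g/mol × 3.09 L ÷ 1000 = 46.386 mg
maltose: 1.98 g per 100 mL × 3090 mL ÷ 100 = 61.182 g
L-methionine: 2.51 mmol/L × 149.21 g/mol × 3.09 L ÷ 1000 = 1.157 g
magnesium sulfate: C1V1 = C2V2 → 11.8 mM × 3090 mL ÷ 677 mM = 53.858 mL
glycerol: C1V1 = C2V2 → 1.68% ÷ 23.9% × 3090 mL = 217.205 mL
casitone: 0.619% w/v = 6.19 g/L → 6.19 × 3.09 L = 19.127 g

pyridoxine hydrochloride 46.386 mg; maltose 61.182 g; L-methionine 1.157 g; magnesium sulfate 53.858 mL; glycerol 217.205 mL; casitone 19.127 g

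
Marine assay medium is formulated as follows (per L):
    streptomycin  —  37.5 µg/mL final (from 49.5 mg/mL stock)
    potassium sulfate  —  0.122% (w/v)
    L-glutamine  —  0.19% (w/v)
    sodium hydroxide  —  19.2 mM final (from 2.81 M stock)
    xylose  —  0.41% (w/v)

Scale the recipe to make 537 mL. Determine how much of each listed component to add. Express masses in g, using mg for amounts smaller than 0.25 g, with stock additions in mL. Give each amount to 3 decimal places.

Target volume = 537 mL = 0.537 L.
streptomycin: C1V1 = C2V2 → 37.5 µg/mL × 537 mL ÷ 49500 µg/mL = 0.407 mL
potassium sulfate: 0.122 g per 100 mL × 537 mL ÷ 100 = 0.655 g
L-glutamine: 0.19% w/v = 1.9 g/L → 1.9 × 0.537 L = 1.020 g
sodium hydroxide: V = C2·V2/C1 = 19.2 mM × 537 mL ÷ 2810 mM = 3.669 mL
xylose: 0.41 g per 100 mL × 537 mL ÷ 100 = 2.202 g

streptomycin 0.407 mL; potassium sulfate 0.655 g; L-glutamine 1.020 g; sodium hydroxide 3.669 mL; xylose 2.202 g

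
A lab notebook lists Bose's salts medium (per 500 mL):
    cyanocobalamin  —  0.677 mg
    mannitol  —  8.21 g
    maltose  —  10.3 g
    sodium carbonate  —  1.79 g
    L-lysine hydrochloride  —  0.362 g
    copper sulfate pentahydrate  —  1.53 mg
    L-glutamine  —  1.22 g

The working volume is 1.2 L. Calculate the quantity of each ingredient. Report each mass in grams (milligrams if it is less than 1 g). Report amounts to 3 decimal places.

Ratio of target to recipe volume: 1200 / 500 = 2.4.
cyanocobalamin: 0.677 mg × (1200 mL / 500 mL) = 1.625 mg
mannitol: 8.21 g × (1200 mL / 500 mL) = 19.704 g
maltose: 10.3 g × (1200 mL / 500 mL) = 24.720 g
sodium carbonate: 1.79 g × (1200 mL / 500 mL) = 4.296 g
L-lysine hydrochloride: 0.362 g × (1200 mL / 500 mL) = 0.8688 g = 868.800 mg
copper sulfate pentahydrate: 1.53 mg × (1200 mL / 500 mL) = 3.672 mg
L-glutamine: 1.22 g × (1200 mL / 500 mL) = 2.928 g

cyanocobalamin 1.625 mg; mannitol 19.704 g; maltose 24.720 g; sodium carbonate 4.296 g; L-lysine hydrochloride 868.800 mg; copper sulfate pentahydrate 3.672 mg; L-glutamine 2.928 g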